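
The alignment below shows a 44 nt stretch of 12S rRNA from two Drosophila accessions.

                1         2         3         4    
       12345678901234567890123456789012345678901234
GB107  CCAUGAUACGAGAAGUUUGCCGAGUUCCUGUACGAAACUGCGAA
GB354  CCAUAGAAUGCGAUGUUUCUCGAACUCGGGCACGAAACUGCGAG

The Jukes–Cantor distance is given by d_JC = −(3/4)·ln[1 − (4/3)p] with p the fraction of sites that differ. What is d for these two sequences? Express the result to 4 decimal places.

Mismatches occur at site 5 (G/A), site 6 (A/G), site 7 (U/A), site 9 (C/U), site 11 (A/C), site 14 (A/U), site 19 (G/C), site 20 (C/U), site 24 (G/A), site 25 (U/C), site 28 (C/G), site 29 (U/G), site 31 (U/C), site 44 (A/G).
p = 14/44 = 0.318182.
d = −0.75 · ln(1 − (4/3)·0.318182) = −0.75 · ln(0.575757) = −0.75 · (-0.552070) = 0.4141.

0.4141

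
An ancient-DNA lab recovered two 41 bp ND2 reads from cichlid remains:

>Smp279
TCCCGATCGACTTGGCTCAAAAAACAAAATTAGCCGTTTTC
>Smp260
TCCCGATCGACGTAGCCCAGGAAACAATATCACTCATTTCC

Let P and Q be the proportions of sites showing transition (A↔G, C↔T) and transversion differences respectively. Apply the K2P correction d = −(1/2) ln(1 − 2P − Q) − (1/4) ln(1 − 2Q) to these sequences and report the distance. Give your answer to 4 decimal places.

Mismatches occur at site 12 (T→G, transversion), site 14 (G→A, transition), site 17 (T→C, transition), site 20 (A→G, transition), site 21 (A→G, transition), site 28 (A→T, transversion), site 31 (T→C, transition), site 33 (G→C, transversion), site 34 (C→T, transition), site 36 (G→A, transition), site 40 (T→C, transition).
Of the 11 differences, 8 transitions and 3 transversions over 41 sites: P = 8/41 = 0.195122, Q = 3/41 = 0.073171.
d = −0.5·ln(0.536585) − 0.25·ln(0.853658) = −0.5·(-0.622530) − 0.25·(-0.158225) = 0.3508.

0.3508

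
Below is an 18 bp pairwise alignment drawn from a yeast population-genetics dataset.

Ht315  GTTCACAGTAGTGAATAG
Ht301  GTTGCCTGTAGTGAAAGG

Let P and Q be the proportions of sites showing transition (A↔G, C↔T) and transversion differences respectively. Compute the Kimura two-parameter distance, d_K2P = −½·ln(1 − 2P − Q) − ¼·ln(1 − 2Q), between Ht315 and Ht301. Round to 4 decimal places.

0.3497

Differing sites — 4:C/G (Tv); 5:A/C (Tv); 7:A/T (Tv); 16:T/A (Tv); 17:A/G (Ti).
Of the 5 differences, 1 transition and 4 transversions over 18 sites: P = 1/18 = 0.055556, Q = 4/18 = 0.222222.
d = −0.5·ln(0.666666) − 0.25·ln(0.555556) = −0.5·(-0.405466) − 0.25·(-0.587786) = 0.3497.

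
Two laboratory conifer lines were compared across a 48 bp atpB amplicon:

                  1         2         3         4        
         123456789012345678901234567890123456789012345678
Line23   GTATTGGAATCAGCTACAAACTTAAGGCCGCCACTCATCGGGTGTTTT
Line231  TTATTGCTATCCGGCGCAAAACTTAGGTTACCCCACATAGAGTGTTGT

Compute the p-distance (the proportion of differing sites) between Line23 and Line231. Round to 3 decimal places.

The sequences differ at positions 1 (G/T), 7 (G/C), 8 (A/T), 12 (A/C), 14 (C/G), 15 (T/C), 16 (A/G), 21 (C/A), 22 (T/C), 24 (A/T), 28 (C/T), 29 (C/T), 30 (G/A), 33 (A/C), 35 (T/A), 39 (C/A), 41 (G/A), 47 (T/G).
There are 18 differences over 48 sites, so p = 18/48 = 0.375.

0.375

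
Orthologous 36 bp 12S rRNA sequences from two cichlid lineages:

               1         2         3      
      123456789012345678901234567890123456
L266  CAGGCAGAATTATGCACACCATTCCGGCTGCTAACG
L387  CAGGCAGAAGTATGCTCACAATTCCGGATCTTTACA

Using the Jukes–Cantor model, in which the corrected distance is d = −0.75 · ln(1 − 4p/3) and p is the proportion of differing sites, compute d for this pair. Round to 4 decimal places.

0.2635

Mismatches occur at site 10 (T/G), site 16 (A/T), site 20 (C/A), site 28 (C/A), site 30 (G/C), site 31 (C/T), site 33 (A/T), site 36 (G/A).
p = 8/36 = 0.222222.
d = −0.75 · ln(1 − (4/3)·0.222222) = −0.75 · ln(0.703704) = −0.75 · (-0.351397) = 0.2635.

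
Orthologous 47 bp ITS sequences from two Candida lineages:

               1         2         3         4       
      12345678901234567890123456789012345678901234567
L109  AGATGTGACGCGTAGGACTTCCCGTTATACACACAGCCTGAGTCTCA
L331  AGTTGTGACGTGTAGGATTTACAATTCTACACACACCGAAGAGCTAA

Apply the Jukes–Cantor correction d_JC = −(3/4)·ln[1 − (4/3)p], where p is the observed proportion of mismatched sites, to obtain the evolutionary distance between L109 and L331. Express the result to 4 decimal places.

0.4157

The sequences differ at positions 3 (A/T), 11 (C/T), 18 (C/T), 21 (C/A), 23 (C/A), 24 (G/A), 27 (A/C), 36 (G/C), 38 (C/G), 39 (T/A), 40 (G/A), 41 (A/G), 42 (G/A), 43 (T/G), 46 (C/A).
p = 15/47 = 0.319149.
d = −0.75 · ln(1 − (4/3)·0.319149) = −0.75 · ln(0.574468) = −0.75 · (-0.554311) = 0.4157.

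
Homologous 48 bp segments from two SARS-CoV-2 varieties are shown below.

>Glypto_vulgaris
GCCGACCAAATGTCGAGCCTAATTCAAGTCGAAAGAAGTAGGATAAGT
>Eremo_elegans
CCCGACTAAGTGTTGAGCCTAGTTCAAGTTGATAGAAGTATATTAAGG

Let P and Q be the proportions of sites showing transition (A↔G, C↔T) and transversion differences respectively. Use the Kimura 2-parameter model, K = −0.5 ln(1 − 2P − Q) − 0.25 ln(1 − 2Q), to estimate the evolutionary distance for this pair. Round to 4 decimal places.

Differing sites — 1:G/C (Tv); 7:C/T (Ti); 10:A/G (Ti); 14:C/T (Ti); 22:A/G (Ti); 30:C/T (Ti); 33:A/T (Tv); 41:G/T (Tv); 42:G/A (Ti); 43:A/T (Tv); 48:T/G (Tv).
Of the 11 differences, 6 transitions and 5 transversions over 48 sites: P = 6/48 = 0.125000, Q = 5/48 = 0.104167.
d = −0.5·ln(0.645833) − 0.25·ln(0.791666) = −0.5·(-0.437214) − 0.25·(-0.233616) = 0.2770.

0.2770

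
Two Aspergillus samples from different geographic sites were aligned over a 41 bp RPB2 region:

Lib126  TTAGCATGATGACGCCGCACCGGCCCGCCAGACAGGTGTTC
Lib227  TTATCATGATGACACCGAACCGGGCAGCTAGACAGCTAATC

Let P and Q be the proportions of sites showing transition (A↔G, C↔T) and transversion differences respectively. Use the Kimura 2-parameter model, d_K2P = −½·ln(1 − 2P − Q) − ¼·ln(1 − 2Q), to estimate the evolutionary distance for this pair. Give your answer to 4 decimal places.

0.2597

Differing sites — 4:G/T (Tv); 14:G/A (Ti); 18:C/A (Tv); 24:C/G (Tv); 26:C/A (Tv); 29:C/T (Ti); 36:G/C (Tv); 38:G/A (Ti); 39:T/A (Tv).
Of the 9 differences, 3 transitions and 6 transversions over 41 sites: P = 3/41 = 0.073171, Q = 6/41 = 0.146341.
d = −0.5·ln(0.707317) − 0.25·ln(0.707318) = −0.5·(-0.346276) − 0.25·(-0.346275) = 0.2597.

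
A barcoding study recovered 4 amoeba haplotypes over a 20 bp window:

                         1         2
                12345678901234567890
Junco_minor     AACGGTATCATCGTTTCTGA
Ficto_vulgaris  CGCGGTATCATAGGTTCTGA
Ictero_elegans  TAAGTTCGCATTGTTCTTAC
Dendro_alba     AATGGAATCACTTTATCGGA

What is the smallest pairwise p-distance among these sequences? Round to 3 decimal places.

Pairwise Hamming distances:
  Junco_minor vs Ficto_vulgaris: 4
  Junco_minor vs Ictero_elegans: 10
  Junco_minor vs Dendro_alba: 7
  Ficto_vulgaris vs Ictero_elegans: 12
  Ficto_vulgaris vs Dendro_alba: 10
  Ictero_elegans vs Dendro_alba: 14
The smallest is 4 mismatches, between Junco_minor and Ficto_vulgaris; p = 4/20 = 0.200.

0.200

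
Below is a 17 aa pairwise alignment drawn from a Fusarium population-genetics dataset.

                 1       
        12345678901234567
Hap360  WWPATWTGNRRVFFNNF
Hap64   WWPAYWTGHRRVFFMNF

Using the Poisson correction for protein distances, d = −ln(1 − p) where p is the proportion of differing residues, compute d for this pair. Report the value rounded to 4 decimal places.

Mismatches occur at site 5 (T↔Y), site 9 (N↔H), site 15 (N↔M).
p = 3/17 = 0.176471.
d = −ln(1 − 0.176471) = −ln(0.823529) = 0.1942.

0.1942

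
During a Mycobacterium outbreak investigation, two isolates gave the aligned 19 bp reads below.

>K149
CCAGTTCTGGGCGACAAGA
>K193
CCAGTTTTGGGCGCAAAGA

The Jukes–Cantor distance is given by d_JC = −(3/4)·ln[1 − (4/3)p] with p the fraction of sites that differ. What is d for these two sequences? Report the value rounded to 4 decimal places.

0.1773

The sequences differ at positions 7 (C/T), 14 (A/C), 15 (C/A).
p = 3/19 = 0.157895.
d = −0.75 · ln(1 − (4/3)·0.157895) = −0.75 · ln(0.789473) = −0.75 · (-0.236390) = 0.1773.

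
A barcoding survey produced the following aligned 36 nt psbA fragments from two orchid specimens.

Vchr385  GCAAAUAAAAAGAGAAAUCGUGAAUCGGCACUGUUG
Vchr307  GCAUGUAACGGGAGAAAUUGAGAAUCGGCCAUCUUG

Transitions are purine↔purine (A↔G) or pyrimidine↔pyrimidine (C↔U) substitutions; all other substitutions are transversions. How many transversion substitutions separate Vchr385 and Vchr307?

6

Mismatches occur at site 4 (A→U, transversion), site 5 (A→G, transition), site 9 (A→C, transversion), site 10 (A→G, transition), site 11 (A→G, transition), site 19 (C→U, transition), site 21 (U→A, transversion), site 30 (A→C, transversion), site 31 (C→A, transversion), site 33 (G→C, transversion).
Of the 10 differences, 4 transitions and 6 transversions, so the answer is 6.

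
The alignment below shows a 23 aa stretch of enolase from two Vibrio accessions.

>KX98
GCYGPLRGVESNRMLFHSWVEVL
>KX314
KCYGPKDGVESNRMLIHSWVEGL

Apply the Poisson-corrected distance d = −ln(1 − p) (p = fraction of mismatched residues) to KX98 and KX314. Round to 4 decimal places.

The sequences differ at positions 1 (G/K), 6 (L/K), 7 (R/D), 16 (F/I), 22 (V/G).
p = 5/23 = 0.217391.
d = −ln(1 − 0.217391) = −ln(0.782609) = 0.2451.

0.2451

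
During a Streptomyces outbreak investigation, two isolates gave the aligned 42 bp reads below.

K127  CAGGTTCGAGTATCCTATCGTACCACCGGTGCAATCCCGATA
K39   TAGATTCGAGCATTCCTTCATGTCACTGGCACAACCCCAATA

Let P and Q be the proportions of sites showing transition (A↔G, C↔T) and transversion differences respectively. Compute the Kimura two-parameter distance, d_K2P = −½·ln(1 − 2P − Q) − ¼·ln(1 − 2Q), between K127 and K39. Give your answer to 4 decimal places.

Mismatches occur at site 1 (C/T, transition), site 4 (G/A, transition), site 11 (T/C, transition), site 14 (C/T, transition), site 16 (T/C, transition), site 17 (A/T, transversion), site 20 (G/A, transition), site 22 (A/G, transition), site 23 (C/T, transition), site 27 (C/T, transition), site 30 (T/C, transition), site 31 (G/A, transition), site 35 (T/C, transition), site 39 (G/A, transition).
Of the 14 differences, 13 transitions and 1 transversion over 42 sites: P = 13/42 = 0.309524, Q = 1/42 = 0.023810.
d = −0.5·ln(0.357142) − 0.25·ln(0.952380) = −0.5·(-1.029622) − 0.25·(-0.048791) = 0.5270.

0.5270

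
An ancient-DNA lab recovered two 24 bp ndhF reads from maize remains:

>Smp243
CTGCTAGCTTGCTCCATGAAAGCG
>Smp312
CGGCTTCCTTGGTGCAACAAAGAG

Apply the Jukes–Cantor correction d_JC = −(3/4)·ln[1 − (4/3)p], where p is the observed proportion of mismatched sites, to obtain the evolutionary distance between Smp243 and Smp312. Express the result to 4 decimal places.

0.4408

The sequences differ at positions 2 (T/G), 6 (A/T), 7 (G/C), 12 (C/G), 14 (C/G), 17 (T/A), 18 (G/C), 23 (C/A).
p = 8/24 = 0.333333.
d = −0.75 · ln(1 − (4/3)·0.333333) = −0.75 · ln(0.555556) = −0.75 · (-0.587786) = 0.4408.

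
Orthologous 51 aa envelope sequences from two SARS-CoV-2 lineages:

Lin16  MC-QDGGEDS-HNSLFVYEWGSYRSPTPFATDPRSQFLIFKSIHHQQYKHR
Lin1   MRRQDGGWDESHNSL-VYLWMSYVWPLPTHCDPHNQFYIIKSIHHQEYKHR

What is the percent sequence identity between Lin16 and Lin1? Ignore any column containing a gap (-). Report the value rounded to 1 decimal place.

Excluding the 3 gap columns leaves 48 comparable sites.
The sequences differ at positions 2 (C/R), 8 (E/W), 10 (S/E), 19 (E/L), 21 (G/M), 24 (R/V), 25 (S/W), 27 (T/L), 29 (F/T), 30 (A/H), 31 (T/C), 34 (R/H), 35 (S/N), 38 (L/Y), 40 (F/I), 47 (Q/E).
32 of the 48 comparable sites match, so the percent identity is 32/48 × 100 = 66.7%.

66.7%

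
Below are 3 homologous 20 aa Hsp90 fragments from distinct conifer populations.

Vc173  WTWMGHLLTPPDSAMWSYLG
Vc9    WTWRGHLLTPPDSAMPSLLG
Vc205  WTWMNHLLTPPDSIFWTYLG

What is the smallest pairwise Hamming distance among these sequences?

3

Pairwise Hamming distances:
  Vc173 vs Vc9: 3
  Vc173 vs Vc205: 4
  Vc9 vs Vc205: 7
The smallest is 3, between Vc173 and Vc9.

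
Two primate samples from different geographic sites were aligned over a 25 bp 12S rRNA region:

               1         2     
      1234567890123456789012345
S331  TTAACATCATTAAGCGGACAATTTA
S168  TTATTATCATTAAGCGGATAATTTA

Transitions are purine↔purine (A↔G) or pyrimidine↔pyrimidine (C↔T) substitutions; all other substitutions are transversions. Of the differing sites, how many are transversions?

Differing sites — 4:A/T (Tv); 5:C/T (Ti); 19:C/T (Ti).
Of the 3 differences, 2 transitions and 1 transversion, so the answer is 1.

1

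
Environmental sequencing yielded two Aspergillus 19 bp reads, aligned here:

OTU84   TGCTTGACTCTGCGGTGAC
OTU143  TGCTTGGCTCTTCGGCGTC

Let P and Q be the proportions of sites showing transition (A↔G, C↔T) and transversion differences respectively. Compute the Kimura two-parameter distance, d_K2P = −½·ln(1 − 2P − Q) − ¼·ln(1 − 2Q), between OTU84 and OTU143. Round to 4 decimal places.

Differing sites — 7:A/G (Ti); 12:G/T (Tv); 16:T/C (Ti); 18:A/T (Tv).
Of the 4 differences, 2 transitions and 2 transversions over 19 sites: P = 2/19 = 0.105263, Q = 2/19 = 0.105263.
d = −0.5·ln(0.684211) − 0.25·ln(0.789474) = −0.5·(-0.379489) − 0.25·(-0.236388) = 0.2488.

0.2488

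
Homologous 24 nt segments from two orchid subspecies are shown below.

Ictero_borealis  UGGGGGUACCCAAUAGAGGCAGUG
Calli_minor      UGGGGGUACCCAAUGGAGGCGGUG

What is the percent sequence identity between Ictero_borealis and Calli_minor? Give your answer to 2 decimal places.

91.67%

The sequences differ at positions 15 (A/G), 21 (A/G).
22 of the 24 sites match, so the percent identity is 22/24 × 100 = 91.67%.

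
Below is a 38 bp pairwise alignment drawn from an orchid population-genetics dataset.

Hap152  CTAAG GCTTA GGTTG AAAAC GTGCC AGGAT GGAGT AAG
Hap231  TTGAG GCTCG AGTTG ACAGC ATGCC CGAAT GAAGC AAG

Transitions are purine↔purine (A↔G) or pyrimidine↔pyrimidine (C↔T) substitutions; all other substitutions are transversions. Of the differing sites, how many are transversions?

2

Differing sites — 1:C/T (Ti); 3:A/G (Ti); 9:T/C (Ti); 10:A/G (Ti); 11:G/A (Ti); 17:A/C (Tv); 19:A/G (Ti); 21:G/A (Ti); 26:A/C (Tv); 28:G/A (Ti); 32:G/A (Ti); 35:T/C (Ti).
Of the 12 differences, 10 transitions and 2 transversions, so the answer is 2.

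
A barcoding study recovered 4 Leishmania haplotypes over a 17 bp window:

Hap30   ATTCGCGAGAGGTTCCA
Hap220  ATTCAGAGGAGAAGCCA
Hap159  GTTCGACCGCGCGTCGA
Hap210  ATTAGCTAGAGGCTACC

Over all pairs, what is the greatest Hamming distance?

11

Pairwise Hamming distances:
  Hap30 vs Hap220: 7
  Hap30 vs Hap159: 8
  Hap30 vs Hap210: 5
  Hap220 vs Hap159: 10
  Hap220 vs Hap210: 10
  Hap159 vs Hap210: 11
The largest is 11, between Hap159 and Hap210.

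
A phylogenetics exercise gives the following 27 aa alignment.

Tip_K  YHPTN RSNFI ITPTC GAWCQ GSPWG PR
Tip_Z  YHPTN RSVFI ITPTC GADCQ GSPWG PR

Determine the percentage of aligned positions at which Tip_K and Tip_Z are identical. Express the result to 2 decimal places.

Differing sites — 8:N/V; 18:W/D.
25 of the 27 sites match, so the percent identity is 25/27 × 100 = 92.59%.

92.59%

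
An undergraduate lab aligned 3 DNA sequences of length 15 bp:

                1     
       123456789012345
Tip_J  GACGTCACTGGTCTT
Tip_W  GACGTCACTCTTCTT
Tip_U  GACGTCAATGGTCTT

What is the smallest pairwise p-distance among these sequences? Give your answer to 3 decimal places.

Pairwise Hamming distances:
  Tip_J vs Tip_W: 2
  Tip_J vs Tip_U: 1
  Tip_W vs Tip_U: 3
The smallest is 1 mismatch, between Tip_J and Tip_U; p = 1/15 = 0.067.

0.067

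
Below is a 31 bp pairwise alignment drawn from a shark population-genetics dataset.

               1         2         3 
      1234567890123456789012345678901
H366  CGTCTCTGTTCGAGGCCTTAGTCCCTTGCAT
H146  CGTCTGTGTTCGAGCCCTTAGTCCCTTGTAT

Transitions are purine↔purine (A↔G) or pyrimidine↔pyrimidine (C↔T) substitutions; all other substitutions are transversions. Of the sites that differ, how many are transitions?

1

Mismatches occur at site 6 (C→G, transversion), site 15 (G→C, transversion), site 29 (C→T, transition).
Of the 3 differences, 1 transition and 2 transversions, so the answer is 1.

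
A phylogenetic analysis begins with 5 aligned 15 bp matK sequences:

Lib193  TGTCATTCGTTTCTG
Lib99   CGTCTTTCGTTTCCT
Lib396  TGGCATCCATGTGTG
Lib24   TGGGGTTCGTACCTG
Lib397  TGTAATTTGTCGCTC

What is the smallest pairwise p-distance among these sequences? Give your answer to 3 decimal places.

Pairwise Hamming distances:
  Lib193 vs Lib99: 4
  Lib193 vs Lib396: 5
  Lib193 vs Lib24: 5
  Lib193 vs Lib397: 5
  Lib99 vs Lib396: 9
  Lib99 vs Lib24: 8
  Lib99 vs Lib397: 8
  Lib396 vs Lib24: 7
  Lib396 vs Lib397: 9
  Lib24 vs Lib397: 7
The smallest is 4 mismatches, between Lib193 and Lib99; p = 4/15 = 0.267.

0.267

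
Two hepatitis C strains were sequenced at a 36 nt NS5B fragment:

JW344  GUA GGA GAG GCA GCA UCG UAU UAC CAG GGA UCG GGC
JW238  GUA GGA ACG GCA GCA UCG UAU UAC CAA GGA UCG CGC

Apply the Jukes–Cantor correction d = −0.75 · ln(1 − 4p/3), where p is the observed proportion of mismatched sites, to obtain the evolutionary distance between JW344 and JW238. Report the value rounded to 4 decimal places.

The sequences differ at positions 7 (G/A), 8 (A/C), 27 (G/A), 34 (G/C).
p = 4/36 = 0.111111.
d = −0.75 · ln(1 − (4/3)·0.111111) = −0.75 · ln(0.851852) = −0.75 · (-0.160342) = 0.1203.

0.1203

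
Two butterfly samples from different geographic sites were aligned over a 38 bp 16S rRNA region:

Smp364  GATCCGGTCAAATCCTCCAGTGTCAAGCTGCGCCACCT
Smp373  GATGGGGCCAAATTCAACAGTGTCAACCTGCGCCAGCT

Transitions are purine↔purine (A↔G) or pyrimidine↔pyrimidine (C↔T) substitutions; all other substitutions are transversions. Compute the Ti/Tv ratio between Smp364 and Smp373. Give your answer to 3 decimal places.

0.333

Differing sites — 4:C/G (Tv); 5:C/G (Tv); 8:T/C (Ti); 14:C/T (Ti); 16:T/A (Tv); 17:C/A (Tv); 27:G/C (Tv); 36:C/G (Tv).
Of the 8 differences, 2 transitions and 6 transversions, so Ti/Tv = 2/6 = 0.333.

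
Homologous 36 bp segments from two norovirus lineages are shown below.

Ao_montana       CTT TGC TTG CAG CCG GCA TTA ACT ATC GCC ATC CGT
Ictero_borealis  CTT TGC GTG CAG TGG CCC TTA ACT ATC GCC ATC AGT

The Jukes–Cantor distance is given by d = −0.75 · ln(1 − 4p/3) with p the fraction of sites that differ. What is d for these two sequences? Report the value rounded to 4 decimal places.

0.1885

The sequences differ at positions 7 (T/G), 13 (C/T), 14 (C/G), 16 (G/C), 18 (A/C), 34 (C/A).
p = 6/36 = 0.166667.
d = −0.75 · ln(1 − (4/3)·0.166667) = −0.75 · ln(0.777777) = −0.75 · (-0.251315) = 0.1885.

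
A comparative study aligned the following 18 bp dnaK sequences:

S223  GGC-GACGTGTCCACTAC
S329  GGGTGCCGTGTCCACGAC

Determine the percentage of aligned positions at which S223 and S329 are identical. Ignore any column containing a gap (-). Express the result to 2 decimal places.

82.35%

Excluding the 1 gap column leaves 17 comparable sites.
The sequences differ at positions 3 (C/G), 6 (A/C), 16 (T/G).
14 of the 17 comparable sites match, so the percent identity is 14/17 × 100 = 82.35%.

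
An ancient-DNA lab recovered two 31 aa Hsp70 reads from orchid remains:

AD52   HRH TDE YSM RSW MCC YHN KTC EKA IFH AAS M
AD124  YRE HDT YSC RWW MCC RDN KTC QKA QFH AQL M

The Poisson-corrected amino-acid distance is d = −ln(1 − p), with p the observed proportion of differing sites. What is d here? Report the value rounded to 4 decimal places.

Mismatches occur at site 1 (H/Y), site 3 (H/E), site 4 (T/H), site 6 (E/T), site 9 (M/C), site 11 (S/W), site 16 (Y/R), site 17 (H/D), site 22 (E/Q), site 25 (I/Q), site 29 (A/Q), site 30 (S/L).
p = 12/31 = 0.387097.
d = −ln(1 − 0.387097) = −ln(0.612903) = 0.4895.

0.4895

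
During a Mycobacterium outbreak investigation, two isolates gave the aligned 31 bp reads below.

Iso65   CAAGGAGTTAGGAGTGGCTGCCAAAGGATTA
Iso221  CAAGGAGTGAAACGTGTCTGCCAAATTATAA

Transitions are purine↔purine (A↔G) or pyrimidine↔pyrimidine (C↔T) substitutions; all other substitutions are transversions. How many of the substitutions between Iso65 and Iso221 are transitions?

The sequences differ at positions 9 (T/G, transversion), 11 (G/A, transition), 12 (G/A, transition), 13 (A/C, transversion), 17 (G/T, transversion), 26 (G/T, transversion), 27 (G/T, transversion), 30 (T/A, transversion).
Of the 8 differences, 2 transitions and 6 transversions, so the answer is 2.

2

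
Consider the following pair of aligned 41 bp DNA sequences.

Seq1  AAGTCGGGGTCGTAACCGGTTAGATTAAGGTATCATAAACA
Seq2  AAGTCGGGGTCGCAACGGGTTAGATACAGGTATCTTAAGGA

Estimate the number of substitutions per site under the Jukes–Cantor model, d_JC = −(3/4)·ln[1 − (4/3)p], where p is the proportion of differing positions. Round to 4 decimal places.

0.1937

Differing sites — 13:T/C; 17:C/G; 26:T/A; 27:A/C; 35:A/T; 39:A/G; 40:C/G.
p = 7/41 = 0.170732.
d = −0.75 · ln(1 − (4/3)·0.170732) = −0.75 · ln(0.772357) = −0.75 · (-0.258308) = 0.1937.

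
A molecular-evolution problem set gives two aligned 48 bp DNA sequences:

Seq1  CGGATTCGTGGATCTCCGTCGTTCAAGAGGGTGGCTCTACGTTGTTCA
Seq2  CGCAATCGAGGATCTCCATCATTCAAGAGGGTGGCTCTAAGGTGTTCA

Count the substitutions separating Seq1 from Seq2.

7

The sequences differ at positions 3 (G/C), 5 (T/A), 9 (T/A), 18 (G/A), 21 (G/A), 40 (C/A), 42 (T/G).
That gives 7 mismatches out of 48 aligned sites, so the Hamming distance is 7.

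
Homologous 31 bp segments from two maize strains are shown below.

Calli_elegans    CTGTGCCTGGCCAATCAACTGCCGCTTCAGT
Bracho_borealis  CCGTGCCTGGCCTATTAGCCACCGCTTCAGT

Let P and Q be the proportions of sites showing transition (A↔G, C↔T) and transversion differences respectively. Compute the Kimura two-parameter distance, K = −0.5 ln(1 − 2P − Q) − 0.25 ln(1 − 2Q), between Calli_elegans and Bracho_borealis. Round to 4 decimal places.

0.2358

Differing sites — 2:T/C (Ti); 13:A/T (Tv); 16:C/T (Ti); 18:A/G (Ti); 20:T/C (Ti); 21:G/A (Ti).
Of the 6 differences, 5 transitions and 1 transversion over 31 sites: P = 5/31 = 0.161290, Q = 1/31 = 0.032258.
d = −0.5·ln(0.645162) − 0.25·ln(0.935484) = −0.5·(-0.438254) − 0.25·(-0.066691) = 0.2358.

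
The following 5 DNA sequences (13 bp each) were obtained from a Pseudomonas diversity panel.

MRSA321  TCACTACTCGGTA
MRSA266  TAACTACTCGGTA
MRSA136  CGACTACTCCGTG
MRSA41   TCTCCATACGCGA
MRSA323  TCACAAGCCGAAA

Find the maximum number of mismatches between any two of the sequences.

10

Pairwise Hamming distances:
  MRSA321 vs MRSA266: 1
  MRSA321 vs MRSA136: 4
  MRSA321 vs MRSA41: 6
  MRSA321 vs MRSA323: 5
  MRSA266 vs MRSA136: 4
  MRSA266 vs MRSA41: 7
  MRSA266 vs MRSA323: 6
  MRSA136 vs MRSA41: 10
  MRSA136 vs MRSA323: 9
  MRSA41 vs MRSA323: 6
The largest is 10, between MRSA136 and MRSA41.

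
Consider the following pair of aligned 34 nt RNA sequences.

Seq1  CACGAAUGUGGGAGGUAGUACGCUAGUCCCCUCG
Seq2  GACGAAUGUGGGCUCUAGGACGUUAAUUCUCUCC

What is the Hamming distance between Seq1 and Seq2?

Differing sites — 1:C/G; 13:A/C; 14:G/U; 15:G/C; 19:U/G; 23:C/U; 26:G/A; 28:C/U; 30:C/U; 34:G/C.
That gives 10 mismatches out of 34 aligned sites, so the Hamming distance is 10.

10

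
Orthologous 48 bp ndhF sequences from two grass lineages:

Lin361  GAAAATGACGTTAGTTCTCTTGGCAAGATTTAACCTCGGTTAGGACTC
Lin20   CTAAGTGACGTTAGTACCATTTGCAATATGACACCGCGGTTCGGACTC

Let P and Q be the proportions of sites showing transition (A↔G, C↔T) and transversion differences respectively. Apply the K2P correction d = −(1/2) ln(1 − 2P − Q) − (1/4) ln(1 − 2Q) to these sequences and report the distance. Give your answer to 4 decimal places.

Mismatches occur at site 1 (G→C, transversion), site 2 (A→T, transversion), site 5 (A→G, transition), site 16 (T→A, transversion), site 18 (T→C, transition), site 19 (C→A, transversion), site 22 (G→T, transversion), site 27 (G→T, transversion), site 30 (T→G, transversion), site 31 (T→A, transversion), site 32 (A→C, transversion), site 36 (T→G, transversion), site 42 (A→C, transversion).
Of the 13 differences, 2 transitions and 11 transversions over 48 sites: P = 2/48 = 0.041667, Q = 11/48 = 0.229167.
d = −0.5·ln(0.687499) − 0.25·ln(0.541666) = −0.5·(-0.374695) − 0.25·(-0.613106) = 0.3406.

0.3406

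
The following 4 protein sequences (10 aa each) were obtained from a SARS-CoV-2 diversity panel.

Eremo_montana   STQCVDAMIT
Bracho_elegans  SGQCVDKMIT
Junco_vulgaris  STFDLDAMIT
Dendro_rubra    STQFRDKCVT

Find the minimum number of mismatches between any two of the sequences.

2

Pairwise Hamming distances:
  Eremo_montana vs Bracho_elegans: 2
  Eremo_montana vs Junco_vulgaris: 3
  Eremo_montana vs Dendro_rubra: 5
  Bracho_elegans vs Junco_vulgaris: 5
  Bracho_elegans vs Dendro_rubra: 5
  Junco_vulgaris vs Dendro_rubra: 6
The smallest is 2, between Eremo_montana and Bracho_elegans.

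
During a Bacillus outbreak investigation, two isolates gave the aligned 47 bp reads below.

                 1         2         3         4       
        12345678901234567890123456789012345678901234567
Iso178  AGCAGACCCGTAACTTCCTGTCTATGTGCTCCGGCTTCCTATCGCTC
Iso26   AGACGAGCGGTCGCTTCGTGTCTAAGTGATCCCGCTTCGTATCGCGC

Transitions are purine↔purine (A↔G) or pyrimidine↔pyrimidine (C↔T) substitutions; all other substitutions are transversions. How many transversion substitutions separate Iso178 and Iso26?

Mismatches occur at site 3 (C→A, transversion), site 4 (A→C, transversion), site 7 (C→G, transversion), site 9 (C→G, transversion), site 12 (A→C, transversion), site 13 (A→G, transition), site 18 (C→G, transversion), site 25 (T→A, transversion), site 29 (C→A, transversion), site 33 (G→C, transversion), site 39 (C→G, transversion), site 46 (T→G, transversion).
Of the 12 differences, 1 transition and 11 transversions, so the answer is 11.

11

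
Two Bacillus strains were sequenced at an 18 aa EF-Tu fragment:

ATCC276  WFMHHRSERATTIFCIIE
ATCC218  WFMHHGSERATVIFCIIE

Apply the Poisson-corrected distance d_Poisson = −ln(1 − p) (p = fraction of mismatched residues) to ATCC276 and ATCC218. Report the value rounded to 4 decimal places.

Differing sites — 6:R/G; 12:T/V.
p = 2/18 = 0.111111.
d = −ln(1 − 0.111111) = −ln(0.888889) = 0.1178.

0.1178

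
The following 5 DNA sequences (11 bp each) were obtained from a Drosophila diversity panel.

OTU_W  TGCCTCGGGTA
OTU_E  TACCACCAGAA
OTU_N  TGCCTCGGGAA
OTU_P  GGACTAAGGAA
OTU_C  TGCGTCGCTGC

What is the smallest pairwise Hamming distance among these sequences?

Pairwise Hamming distances:
  OTU_W vs OTU_E: 5
  OTU_W vs OTU_N: 1
  OTU_W vs OTU_P: 5
  OTU_W vs OTU_C: 5
  OTU_E vs OTU_N: 4
  OTU_E vs OTU_P: 7
  OTU_E vs OTU_C: 8
  OTU_N vs OTU_P: 4
  OTU_N vs OTU_C: 5
  OTU_P vs OTU_C: 9
The smallest is 1, between OTU_W and OTU_N.

1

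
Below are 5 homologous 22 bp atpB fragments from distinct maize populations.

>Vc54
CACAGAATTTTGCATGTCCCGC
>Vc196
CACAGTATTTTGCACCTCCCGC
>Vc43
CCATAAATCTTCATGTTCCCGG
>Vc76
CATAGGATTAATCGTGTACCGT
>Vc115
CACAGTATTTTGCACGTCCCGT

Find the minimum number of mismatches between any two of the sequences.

Pairwise Hamming distances:
  Vc54 vs Vc196: 3
  Vc54 vs Vc43: 11
  Vc54 vs Vc76: 8
  Vc54 vs Vc115: 3
  Vc196 vs Vc43: 12
  Vc196 vs Vc76: 10
  Vc196 vs Vc115: 2
  Vc43 vs Vc76: 15
  Vc43 vs Vc115: 12
  Vc76 vs Vc115: 8
The smallest is 2, between Vc196 and Vc115.

2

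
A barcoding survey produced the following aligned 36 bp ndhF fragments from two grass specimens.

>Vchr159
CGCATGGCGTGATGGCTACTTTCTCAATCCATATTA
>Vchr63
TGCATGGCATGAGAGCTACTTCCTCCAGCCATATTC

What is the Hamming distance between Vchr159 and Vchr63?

8

Differing sites — 1:C/T; 9:G/A; 13:T/G; 14:G/A; 22:T/C; 26:A/C; 28:T/G; 36:A/C.
That gives 8 mismatches out of 36 aligned sites, so the Hamming distance is 8.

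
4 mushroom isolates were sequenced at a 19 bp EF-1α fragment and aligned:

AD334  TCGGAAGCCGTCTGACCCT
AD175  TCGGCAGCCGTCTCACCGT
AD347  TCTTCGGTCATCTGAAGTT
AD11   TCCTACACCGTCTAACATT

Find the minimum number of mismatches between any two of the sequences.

Pairwise Hamming distances:
  AD334 vs AD175: 3
  AD334 vs AD347: 9
  AD334 vs AD11: 7
  AD175 vs AD347: 9
  AD175 vs AD11: 8
  AD347 vs AD11: 9
The smallest is 3, between AD334 and AD175.

3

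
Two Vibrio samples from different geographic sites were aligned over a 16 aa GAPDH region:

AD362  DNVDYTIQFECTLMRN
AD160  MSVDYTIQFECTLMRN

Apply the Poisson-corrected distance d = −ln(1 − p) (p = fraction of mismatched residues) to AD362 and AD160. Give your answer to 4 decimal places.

0.1335

Differing sites — 1:D/M; 2:N/S.
p = 2/16 = 0.125000.
d = −ln(1 − 0.125000) = −ln(0.875000) = 0.1335.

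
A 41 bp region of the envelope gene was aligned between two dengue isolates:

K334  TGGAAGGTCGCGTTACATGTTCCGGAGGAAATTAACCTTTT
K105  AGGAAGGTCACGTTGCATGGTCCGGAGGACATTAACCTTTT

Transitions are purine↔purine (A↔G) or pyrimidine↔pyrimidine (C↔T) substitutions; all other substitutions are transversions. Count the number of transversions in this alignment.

Mismatches occur at site 1 (T→A, transversion), site 10 (G→A, transition), site 15 (A→G, transition), site 20 (T→G, transversion), site 30 (A→C, transversion).
Of the 5 differences, 2 transitions and 3 transversions, so the answer is 3.

3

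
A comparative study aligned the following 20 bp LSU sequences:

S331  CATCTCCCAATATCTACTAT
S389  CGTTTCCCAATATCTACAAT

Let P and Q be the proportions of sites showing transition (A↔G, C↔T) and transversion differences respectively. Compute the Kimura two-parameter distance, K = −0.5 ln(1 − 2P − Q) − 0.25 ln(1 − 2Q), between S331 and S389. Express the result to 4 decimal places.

0.1702

Mismatches occur at site 2 (A/G, transition), site 4 (C/T, transition), site 18 (T/A, transversion).
Of the 3 differences, 2 transitions and 1 transversion over 20 sites: P = 2/20 = 0.100000, Q = 1/20 = 0.050000.
d = −0.5·ln(0.750000) − 0.25·ln(0.900000) = −0.5·(-0.287682) − 0.25·(-0.105361) = 0.1702.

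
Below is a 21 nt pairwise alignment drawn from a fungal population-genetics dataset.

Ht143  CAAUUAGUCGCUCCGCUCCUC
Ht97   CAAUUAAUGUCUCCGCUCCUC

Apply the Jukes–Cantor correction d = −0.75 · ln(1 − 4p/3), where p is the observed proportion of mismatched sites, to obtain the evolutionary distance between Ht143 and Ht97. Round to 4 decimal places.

Differing sites — 7:G/A; 9:C/G; 10:G/U.
p = 3/21 = 0.142857.
d = −0.75 · ln(1 − (4/3)·0.142857) = −0.75 · ln(0.809524) = −0.75 · (-0.211309) = 0.1585.

0.1585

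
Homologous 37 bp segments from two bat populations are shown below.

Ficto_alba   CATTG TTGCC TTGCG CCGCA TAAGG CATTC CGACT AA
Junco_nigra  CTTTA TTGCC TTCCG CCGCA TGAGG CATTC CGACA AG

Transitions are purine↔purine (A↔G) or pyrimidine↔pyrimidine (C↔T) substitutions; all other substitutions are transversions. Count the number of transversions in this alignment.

3

The sequences differ at positions 2 (A/T, transversion), 5 (G/A, transition), 13 (G/C, transversion), 22 (A/G, transition), 35 (T/A, transversion), 37 (A/G, transition).
Of the 6 differences, 3 transitions and 3 transversions, so the answer is 3.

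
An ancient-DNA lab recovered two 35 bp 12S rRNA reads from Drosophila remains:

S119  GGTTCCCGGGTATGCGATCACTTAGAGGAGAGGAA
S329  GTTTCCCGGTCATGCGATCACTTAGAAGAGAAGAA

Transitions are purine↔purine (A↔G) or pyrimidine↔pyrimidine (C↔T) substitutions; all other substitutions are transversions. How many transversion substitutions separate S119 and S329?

Differing sites — 2:G/T (Tv); 10:G/T (Tv); 11:T/C (Ti); 27:G/A (Ti); 32:G/A (Ti).
Of the 5 differences, 3 transitions and 2 transversions, so the answer is 2.

2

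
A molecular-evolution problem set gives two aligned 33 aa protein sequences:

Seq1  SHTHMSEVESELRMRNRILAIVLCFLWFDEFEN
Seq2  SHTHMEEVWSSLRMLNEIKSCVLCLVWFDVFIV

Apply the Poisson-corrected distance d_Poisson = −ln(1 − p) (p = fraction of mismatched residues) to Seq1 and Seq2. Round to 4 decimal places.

0.5008

The sequences differ at positions 6 (S/E), 9 (E/W), 11 (E/S), 15 (R/L), 17 (R/E), 19 (L/K), 20 (A/S), 21 (I/C), 25 (F/L), 26 (L/V), 30 (E/V), 32 (E/I), 33 (N/V).
p = 13/33 = 0.393939.
d = −ln(1 − 0.393939) = −ln(0.606061) = 0.5008.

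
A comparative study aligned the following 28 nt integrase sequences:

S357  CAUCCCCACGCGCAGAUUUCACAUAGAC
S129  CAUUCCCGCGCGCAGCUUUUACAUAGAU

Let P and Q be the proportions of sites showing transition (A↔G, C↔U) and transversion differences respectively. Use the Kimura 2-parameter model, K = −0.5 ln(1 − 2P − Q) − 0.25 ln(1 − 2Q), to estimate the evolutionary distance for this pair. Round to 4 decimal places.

0.2124

The sequences differ at positions 4 (C/U, transition), 8 (A/G, transition), 16 (A/C, transversion), 20 (C/U, transition), 28 (C/U, transition).
Of the 5 differences, 4 transitions and 1 transversion over 28 sites: P = 4/28 = 0.142857, Q = 1/28 = 0.035714.
d = −0.5·ln(0.678572) − 0.25·ln(0.928572) = −0.5·(-0.387765) − 0.25·(-0.074107) = 0.2124.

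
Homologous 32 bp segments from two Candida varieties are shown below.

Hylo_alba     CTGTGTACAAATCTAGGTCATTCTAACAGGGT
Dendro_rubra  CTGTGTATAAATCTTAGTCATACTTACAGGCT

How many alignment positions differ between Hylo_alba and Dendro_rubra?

Mismatches occur at site 8 (C↔T), site 15 (A↔T), site 16 (G↔A), site 22 (T↔A), site 25 (A↔T), site 31 (G↔C).
That gives 6 mismatches out of 32 aligned sites, so the Hamming distance is 6.

6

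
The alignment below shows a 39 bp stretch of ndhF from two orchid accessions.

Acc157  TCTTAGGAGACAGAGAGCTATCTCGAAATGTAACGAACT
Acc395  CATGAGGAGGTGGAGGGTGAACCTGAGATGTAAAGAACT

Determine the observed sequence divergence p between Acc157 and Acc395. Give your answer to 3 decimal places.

The sequences differ at positions 1 (T/C), 2 (C/A), 4 (T/G), 10 (A/G), 11 (C/T), 12 (A/G), 16 (A/G), 18 (C/T), 19 (T/G), 21 (T/A), 23 (T/C), 24 (C/T), 27 (A/G), 34 (C/A).
There are 14 differences over 39 sites, so p = 14/39 = 0.359.

0.359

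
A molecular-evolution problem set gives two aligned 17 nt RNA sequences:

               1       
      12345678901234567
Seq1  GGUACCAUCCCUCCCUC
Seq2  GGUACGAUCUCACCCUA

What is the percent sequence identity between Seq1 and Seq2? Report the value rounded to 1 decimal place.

The sequences differ at positions 6 (C/G), 10 (C/U), 12 (U/A), 17 (C/A).
13 of the 17 sites match, so the percent identity is 13/17 × 100 = 76.5%.

76.5%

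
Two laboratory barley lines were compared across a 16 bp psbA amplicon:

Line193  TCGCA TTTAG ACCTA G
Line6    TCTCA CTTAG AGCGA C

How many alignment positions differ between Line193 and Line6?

5

Differing sites — 3:G/T; 6:T/C; 12:C/G; 14:T/G; 16:G/C.
That gives 5 mismatches out of 16 aligned sites, so the Hamming distance is 5.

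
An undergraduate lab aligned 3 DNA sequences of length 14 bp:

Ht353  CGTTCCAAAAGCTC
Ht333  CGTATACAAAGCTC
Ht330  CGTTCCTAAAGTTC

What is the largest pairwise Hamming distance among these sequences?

Pairwise Hamming distances:
  Ht353 vs Ht333: 4
  Ht353 vs Ht330: 2
  Ht333 vs Ht330: 5
The largest is 5, between Ht333 and Ht330.

5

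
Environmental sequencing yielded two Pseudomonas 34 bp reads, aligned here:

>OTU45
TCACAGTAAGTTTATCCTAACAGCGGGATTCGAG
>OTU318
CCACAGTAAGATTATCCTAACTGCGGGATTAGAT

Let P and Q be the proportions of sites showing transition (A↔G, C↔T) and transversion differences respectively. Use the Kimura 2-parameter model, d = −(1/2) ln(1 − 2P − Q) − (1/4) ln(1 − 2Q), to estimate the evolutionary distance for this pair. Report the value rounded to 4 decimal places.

0.1641

Mismatches occur at site 1 (T↔C, transition), site 11 (T↔A, transversion), site 22 (A↔T, transversion), site 31 (C↔A, transversion), site 34 (G↔T, transversion).
Of the 5 differences, 1 transition and 4 transversions over 34 sites: P = 1/34 = 0.029412, Q = 4/34 = 0.117647.
d = −0.5·ln(0.823529) − 0.25·ln(0.764706) = −0.5·(-0.194157) − 0.25·(-0.268264) = 0.1641.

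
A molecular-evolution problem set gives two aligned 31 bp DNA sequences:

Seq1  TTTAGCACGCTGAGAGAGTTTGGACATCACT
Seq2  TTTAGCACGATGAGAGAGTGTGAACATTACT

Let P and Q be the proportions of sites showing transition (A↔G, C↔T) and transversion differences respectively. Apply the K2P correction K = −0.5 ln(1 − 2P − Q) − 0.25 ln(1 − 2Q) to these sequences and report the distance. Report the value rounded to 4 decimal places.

Mismatches occur at site 10 (C/A, transversion), site 20 (T/G, transversion), site 23 (G/A, transition), site 28 (C/T, transition).
Of the 4 differences, 2 transitions and 2 transversions over 31 sites: P = 2/31 = 0.064516, Q = 2/31 = 0.064516.
d = −0.5·ln(0.806452) − 0.25·ln(0.870968) = −0.5·(-0.215111) − 0.25·(-0.138150) = 0.1421.

0.1421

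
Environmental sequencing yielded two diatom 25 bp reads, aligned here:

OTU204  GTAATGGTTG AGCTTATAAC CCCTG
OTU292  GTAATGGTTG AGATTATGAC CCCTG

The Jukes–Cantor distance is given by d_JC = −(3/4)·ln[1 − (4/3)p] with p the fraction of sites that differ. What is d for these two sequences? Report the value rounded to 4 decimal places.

Differing sites — 13:C/A; 18:A/G.
p = 2/25 = 0.080000.
d = −0.75 · ln(1 − (4/3)·0.080000) = −0.75 · ln(0.893333) = −0.75 · (-0.112796) = 0.0846.

0.0846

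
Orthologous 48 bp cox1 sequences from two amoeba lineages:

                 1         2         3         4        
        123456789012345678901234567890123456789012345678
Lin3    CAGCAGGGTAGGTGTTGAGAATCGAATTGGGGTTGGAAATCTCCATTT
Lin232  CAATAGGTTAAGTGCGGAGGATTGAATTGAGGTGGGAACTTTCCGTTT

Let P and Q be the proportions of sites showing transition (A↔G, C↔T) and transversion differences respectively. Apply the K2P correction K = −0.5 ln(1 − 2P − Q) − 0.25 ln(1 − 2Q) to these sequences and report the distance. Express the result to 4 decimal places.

Differing sites — 3:G/A (Ti); 4:C/T (Ti); 8:G/T (Tv); 11:G/A (Ti); 15:T/C (Ti); 16:T/G (Tv); 20:A/G (Ti); 23:C/T (Ti); 30:G/A (Ti); 34:T/G (Tv); 39:A/C (Tv); 41:C/T (Ti); 45:A/G (Ti).
Of the 13 differences, 9 transitions and 4 transversions over 48 sites: P = 9/48 = 0.187500, Q = 4/48 = 0.083333.
d = −0.5·ln(0.541667) − 0.25·ln(0.833334) = −0.5·(-0.613104) − 0.25·(-0.182321) = 0.3521.

0.3521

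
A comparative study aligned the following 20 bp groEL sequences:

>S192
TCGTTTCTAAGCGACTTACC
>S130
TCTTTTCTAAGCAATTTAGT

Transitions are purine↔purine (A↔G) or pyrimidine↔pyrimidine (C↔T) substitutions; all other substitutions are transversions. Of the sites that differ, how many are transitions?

Mismatches occur at site 3 (G→T, transversion), site 13 (G→A, transition), site 15 (C→T, transition), site 19 (C→G, transversion), site 20 (C→T, transition).
Of the 5 differences, 3 transitions and 2 transversions, so the answer is 3.

3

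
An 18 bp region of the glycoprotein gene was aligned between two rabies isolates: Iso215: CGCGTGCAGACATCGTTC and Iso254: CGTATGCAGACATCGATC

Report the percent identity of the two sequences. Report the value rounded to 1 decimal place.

Mismatches occur at site 3 (C↔T), site 4 (G↔A), site 16 (T↔A).
15 of the 18 sites match, so the percent identity is 15/18 × 100 = 83.3%.

83.3%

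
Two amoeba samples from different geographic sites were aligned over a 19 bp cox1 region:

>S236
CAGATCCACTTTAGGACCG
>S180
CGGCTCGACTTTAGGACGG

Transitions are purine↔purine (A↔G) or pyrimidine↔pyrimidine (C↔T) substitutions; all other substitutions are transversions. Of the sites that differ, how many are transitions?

1

The sequences differ at positions 2 (A/G, transition), 4 (A/C, transversion), 7 (C/G, transversion), 18 (C/G, transversion).
Of the 4 differences, 1 transition and 3 transversions, so the answer is 1.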